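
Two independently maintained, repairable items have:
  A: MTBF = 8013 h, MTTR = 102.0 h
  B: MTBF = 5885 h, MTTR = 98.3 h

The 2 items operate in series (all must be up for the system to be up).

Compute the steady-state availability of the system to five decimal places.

0.97121

A(A) = MTBF/(MTBF+MTTR) = 8013/(8013+102.0) = 0.987431
A(B) = MTBF/(MTBF+MTTR) = 5885/(5885+98.3) = 0.983571
Series availability: 0.987431 × 0.983571 = 0.97121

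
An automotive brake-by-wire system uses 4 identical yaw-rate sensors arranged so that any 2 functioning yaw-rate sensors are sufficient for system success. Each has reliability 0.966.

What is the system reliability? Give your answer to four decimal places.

R = Σ_{i=2}^{4} C(4,i) p^i (1−p)^{4−i} with p = 0.966
C(4,2)·0.966^2·0.034^2 = 0.006472
C(4,3)·0.966^3·0.034^1 = 0.122594
C(4,4)·0.966^4·0.034^0 = 0.870780
Sum = 0.9998

0.9998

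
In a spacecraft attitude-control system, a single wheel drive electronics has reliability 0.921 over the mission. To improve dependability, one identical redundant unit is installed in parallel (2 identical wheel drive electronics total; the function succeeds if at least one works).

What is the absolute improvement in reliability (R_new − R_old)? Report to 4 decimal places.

0.0728

R_before = 0.921
R_after = 1 − (1 − 0.921)^2 = 0.9938
ΔR = 0.9938 − 0.921 = 0.0728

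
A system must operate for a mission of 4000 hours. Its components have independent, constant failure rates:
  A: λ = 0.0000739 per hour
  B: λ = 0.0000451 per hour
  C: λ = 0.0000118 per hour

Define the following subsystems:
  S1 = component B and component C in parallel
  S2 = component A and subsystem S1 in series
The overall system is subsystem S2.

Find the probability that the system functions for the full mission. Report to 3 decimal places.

R(A) = exp(−0.0000739 × 4000) = 0.74409
R(B) = exp(−0.0000451 × 4000) = 0.83494
R(C) = exp(−0.0000118 × 4000) = 0.95390
Parallel (B and C): 1 − (1 − 0.83494)(1 − 0.95390) = 0.99239
Series (A and [0.99239]): 0.74409 × 0.99239 = 0.738

0.738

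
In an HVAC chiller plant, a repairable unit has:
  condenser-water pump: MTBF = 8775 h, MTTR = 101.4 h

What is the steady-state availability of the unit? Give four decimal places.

0.9886

A(condenser-water pump) = MTBF/(MTBF+MTTR) = 8775/(8775+101.4) = 0.9886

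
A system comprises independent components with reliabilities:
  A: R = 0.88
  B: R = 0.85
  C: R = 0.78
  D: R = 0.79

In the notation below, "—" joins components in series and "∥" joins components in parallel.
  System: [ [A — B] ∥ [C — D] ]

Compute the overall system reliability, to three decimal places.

0.903

Series (A and B): 0.88000 × 0.85000 = 0.74800
Series (C and D): 0.78000 × 0.79000 = 0.61620
Parallel ([0.74800] and [0.61620]): 1 − (1 − 0.74800)(1 − 0.61620) = 0.903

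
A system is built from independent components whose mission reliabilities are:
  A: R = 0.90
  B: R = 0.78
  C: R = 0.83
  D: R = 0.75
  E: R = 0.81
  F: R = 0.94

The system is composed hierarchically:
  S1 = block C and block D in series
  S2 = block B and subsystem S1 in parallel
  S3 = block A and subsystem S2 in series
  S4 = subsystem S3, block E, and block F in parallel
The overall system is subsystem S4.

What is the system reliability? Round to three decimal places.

0.998

Series (C and D): 0.83000 × 0.75000 = 0.62250
Parallel (B and [0.62250]): 1 − (1 − 0.78000)(1 − 0.62250) = 0.91695
Series (A and [0.91695]): 0.90000 × 0.91695 = 0.82526
Parallel ([0.82526], E, and F): 1 − (1 − 0.82526)(1 − 0.81000)(1 − 0.94000) = 0.998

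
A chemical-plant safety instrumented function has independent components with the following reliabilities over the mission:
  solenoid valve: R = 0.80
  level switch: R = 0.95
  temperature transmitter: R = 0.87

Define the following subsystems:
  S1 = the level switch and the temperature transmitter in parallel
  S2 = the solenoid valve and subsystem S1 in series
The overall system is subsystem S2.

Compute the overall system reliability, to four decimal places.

0.7948

Parallel (level switch and temperature transmitter): 1 − (1 − 0.950000)(1 − 0.870000) = 0.993500
Series (solenoid valve and [0.993500]): 0.800000 × 0.993500 = 0.7948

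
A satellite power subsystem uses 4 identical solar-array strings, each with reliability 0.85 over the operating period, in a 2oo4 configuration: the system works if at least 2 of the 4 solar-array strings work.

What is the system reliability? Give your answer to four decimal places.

R = Σ_{i=2}^{4} C(4,i) p^i (1−p)^{4−i} with p = 0.85
C(4,2)·0.85^2·0.15^2 = 0.097538
C(4,3)·0.85^3·0.15^1 = 0.368475
C(4,4)·0.85^4·0.15^0 = 0.522006
Sum = 0.9880

0.9880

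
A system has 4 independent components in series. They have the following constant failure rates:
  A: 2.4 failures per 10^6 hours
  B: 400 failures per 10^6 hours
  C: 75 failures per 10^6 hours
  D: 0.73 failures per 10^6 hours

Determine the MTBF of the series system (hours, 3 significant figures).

Series of exponential components: λ_sys = Σ λ_i
λ_sys = 0.0000024 + 0.00040 + 0.000075 + 0.00000073 = 4.7813e-04 /h
MTBF = 1 / λ_sys = 2090 h

2090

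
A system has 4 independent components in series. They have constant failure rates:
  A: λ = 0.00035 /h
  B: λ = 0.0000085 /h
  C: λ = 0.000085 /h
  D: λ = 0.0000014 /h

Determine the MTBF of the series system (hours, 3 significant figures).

Series of exponential components: λ_sys = Σ λ_i
λ_sys = 0.00035 + 0.0000085 + 0.000085 + 0.0000014 = 4.4490e-04 /h
MTBF = 1 / λ_sys = 2250 h

2250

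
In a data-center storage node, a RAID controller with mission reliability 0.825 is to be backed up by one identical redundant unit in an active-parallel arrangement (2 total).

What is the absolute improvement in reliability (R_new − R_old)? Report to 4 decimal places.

0.1444

R_before = 0.825
R_after = 1 − (1 − 0.825)^2 = 0.9694
ΔR = 0.9694 − 0.825 = 0.1444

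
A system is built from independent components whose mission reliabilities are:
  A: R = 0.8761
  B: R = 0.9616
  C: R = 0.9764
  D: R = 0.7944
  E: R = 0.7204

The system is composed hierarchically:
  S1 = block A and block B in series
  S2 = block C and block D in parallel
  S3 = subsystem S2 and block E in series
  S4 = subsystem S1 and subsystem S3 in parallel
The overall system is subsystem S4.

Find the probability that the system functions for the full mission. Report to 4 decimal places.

0.9554

Series (A and B): 0.876100 × 0.961600 = 0.842458
Parallel (C and D): 1 − (1 − 0.976400)(1 − 0.794400) = 0.995148
Series ([0.995148] and E): 0.995148 × 0.720400 = 0.716905
Parallel ([0.842458] and [0.716905]): 1 − (1 − 0.842458)(1 − 0.716905) = 0.9554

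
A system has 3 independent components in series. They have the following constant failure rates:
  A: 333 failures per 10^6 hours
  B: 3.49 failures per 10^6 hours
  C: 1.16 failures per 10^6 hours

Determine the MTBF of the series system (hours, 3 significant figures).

Series of exponential components: λ_sys = Σ λ_i
λ_sys = 0.000333 + 0.00000349 + 0.00000116 = 3.3765e-04 /h
MTBF = 1 / λ_sys = 2960 h

2960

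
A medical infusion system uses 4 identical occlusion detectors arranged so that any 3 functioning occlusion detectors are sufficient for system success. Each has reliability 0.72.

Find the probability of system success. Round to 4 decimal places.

R = Σ_{i=3}^{4} C(4,i) p^i (1−p)^{4−i} with p = 0.72
C(4,3)·0.72^3·0.28^1 = 0.418038
C(4,4)·0.72^4·0.28^0 = 0.268739
Sum = 0.6868

0.6868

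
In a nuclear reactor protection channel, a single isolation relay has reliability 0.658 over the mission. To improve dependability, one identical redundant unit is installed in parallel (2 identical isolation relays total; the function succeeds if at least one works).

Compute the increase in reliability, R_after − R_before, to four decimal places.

R_before = 0.658
R_after = 1 − (1 − 0.658)^2 = 0.8830
ΔR = 0.8830 − 0.658 = 0.2250

0.2250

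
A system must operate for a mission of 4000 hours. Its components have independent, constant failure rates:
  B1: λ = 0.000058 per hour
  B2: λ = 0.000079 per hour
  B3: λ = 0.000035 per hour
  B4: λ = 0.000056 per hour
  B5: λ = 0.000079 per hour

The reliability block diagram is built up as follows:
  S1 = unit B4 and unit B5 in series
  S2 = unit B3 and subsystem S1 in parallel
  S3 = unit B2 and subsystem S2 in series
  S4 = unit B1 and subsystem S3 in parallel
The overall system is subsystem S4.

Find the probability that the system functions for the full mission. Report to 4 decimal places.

0.9357

R(B1) = exp(−0.000058 × 4000) = 0.792946
R(B2) = exp(−0.000079 × 4000) = 0.729059
R(B3) = exp(−0.000035 × 4000) = 0.869358
R(B4) = exp(−0.000056 × 4000) = 0.799315
R(B5) = exp(−0.000079 × 4000) = 0.729059
Series (B4 and B5): 0.799315 × 0.729059 = 0.582748
Parallel (B3 and [0.582748]): 1 − (1 − 0.869358)(1 − 0.582748) = 0.945489
Series (B2 and [0.945489]): 0.729059 × 0.945489 = 0.689317
Parallel (B1 and [0.689317]): 1 − (1 − 0.792946)(1 − 0.689317) = 0.9357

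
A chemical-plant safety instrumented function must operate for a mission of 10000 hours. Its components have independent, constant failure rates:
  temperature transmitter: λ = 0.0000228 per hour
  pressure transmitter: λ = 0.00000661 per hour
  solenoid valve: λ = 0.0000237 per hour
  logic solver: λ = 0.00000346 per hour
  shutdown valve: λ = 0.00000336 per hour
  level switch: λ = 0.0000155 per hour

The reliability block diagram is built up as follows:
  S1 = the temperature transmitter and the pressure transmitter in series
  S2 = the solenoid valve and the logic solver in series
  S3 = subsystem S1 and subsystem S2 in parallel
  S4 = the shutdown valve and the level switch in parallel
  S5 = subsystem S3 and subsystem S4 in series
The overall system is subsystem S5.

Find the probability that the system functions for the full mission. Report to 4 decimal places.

0.9349

R(temperature transmitter) = exp(−0.0000228 × 10000) = 0.796124
R(pressure transmitter) = exp(−0.00000661 × 10000) = 0.936037
R(solenoid valve) = exp(−0.0000237 × 10000) = 0.788991
R(logic solver) = exp(−0.00000346 × 10000) = 0.965992
R(shutdown valve) = exp(−0.00000336 × 10000) = 0.966958
R(level switch) = exp(−0.0000155 × 10000) = 0.856415
Series (temperature transmitter and pressure transmitter): 0.796124 × 0.936037 = 0.745202
Series (solenoid valve and logic solver): 0.788991 × 0.965992 = 0.762159
Parallel ([0.745202] and [0.762159]): 1 − (1 − 0.745202)(1 − 0.762159) = 0.939399
Parallel (shutdown valve and level switch): 1 − (1 − 0.966958)(1 − 0.856415) = 0.995256
Series ([0.939399] and [0.995256]): 0.939399 × 0.995256 = 0.9349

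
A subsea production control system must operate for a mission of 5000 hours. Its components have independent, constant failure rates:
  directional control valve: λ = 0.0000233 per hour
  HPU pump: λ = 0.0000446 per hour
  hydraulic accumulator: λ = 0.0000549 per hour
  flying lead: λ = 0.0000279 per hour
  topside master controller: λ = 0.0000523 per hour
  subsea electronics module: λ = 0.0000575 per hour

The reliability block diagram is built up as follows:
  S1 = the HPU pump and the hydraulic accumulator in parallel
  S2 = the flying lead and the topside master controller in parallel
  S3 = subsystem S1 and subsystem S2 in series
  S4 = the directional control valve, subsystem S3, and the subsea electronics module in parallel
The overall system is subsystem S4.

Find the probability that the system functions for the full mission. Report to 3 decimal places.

0.998

R(directional control valve) = exp(−0.0000233 × 5000) = 0.89003
R(HPU pump) = exp(−0.0000446 × 5000) = 0.80011
R(hydraulic accumulator) = exp(−0.0000549 × 5000) = 0.75995
R(flying lead) = exp(−0.0000279 × 5000) = 0.86979
R(topside master controller) = exp(−0.0000523 × 5000) = 0.76990
R(subsea electronics module) = exp(−0.0000575 × 5000) = 0.75014
Parallel (HPU pump and hydraulic accumulator): 1 − (1 − 0.80011)(1 − 0.75995) = 0.95202
Parallel (flying lead and topside master controller): 1 − (1 − 0.86979)(1 − 0.76990) = 0.97004
Series ([0.95202] and [0.97004]): 0.95202 × 0.97004 = 0.92350
Parallel (directional control valve, [0.92350], and subsea electronics module): 1 − (1 − 0.89003)(1 − 0.92350)(1 − 0.75014) = 0.998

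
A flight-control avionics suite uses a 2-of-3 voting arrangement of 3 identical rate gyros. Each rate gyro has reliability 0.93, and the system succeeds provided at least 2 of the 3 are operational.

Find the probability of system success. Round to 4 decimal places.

R = Σ_{i=2}^{3} C(3,i) p^i (1−p)^{3−i} with p = 0.93
C(3,2)·0.93^2·0.07^1 = 0.181629
C(3,3)·0.93^3·0.07^0 = 0.804357
Sum = 0.9860

0.9860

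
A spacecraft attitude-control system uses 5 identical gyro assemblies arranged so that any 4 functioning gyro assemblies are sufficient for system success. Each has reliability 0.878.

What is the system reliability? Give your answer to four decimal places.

R = Σ_{i=4}^{5} C(5,i) p^i (1−p)^{5−i} with p = 0.878
C(5,4)·0.878^4·0.122^1 = 0.362500
C(5,5)·0.878^5·0.122^0 = 0.521762
Sum = 0.8843

0.8843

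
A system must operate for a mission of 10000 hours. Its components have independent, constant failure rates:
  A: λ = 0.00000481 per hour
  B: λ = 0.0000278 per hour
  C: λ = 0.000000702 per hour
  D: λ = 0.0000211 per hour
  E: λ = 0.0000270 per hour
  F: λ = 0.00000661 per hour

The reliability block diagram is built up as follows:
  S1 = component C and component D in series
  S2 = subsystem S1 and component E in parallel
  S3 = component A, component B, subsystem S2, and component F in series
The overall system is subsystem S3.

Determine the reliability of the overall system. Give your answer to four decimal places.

0.6443

R(A) = exp(−0.00000481 × 10000) = 0.953038
R(B) = exp(−0.0000278 × 10000) = 0.757297
R(C) = exp(−0.000000702 × 10000) = 0.993005
R(D) = exp(−0.0000211 × 10000) = 0.809774
R(E) = exp(−0.0000270 × 10000) = 0.763379
R(F) = exp(−0.00000661 × 10000) = 0.936037
Series (C and D): 0.993005 × 0.809774 = 0.804110
Parallel ([0.804110] and E): 1 − (1 − 0.804110)(1 − 0.763379) = 0.953648
Series (A, B, [0.953648], and F): 0.953038 × 0.757297 × 0.953648 × 0.936037 = 0.6443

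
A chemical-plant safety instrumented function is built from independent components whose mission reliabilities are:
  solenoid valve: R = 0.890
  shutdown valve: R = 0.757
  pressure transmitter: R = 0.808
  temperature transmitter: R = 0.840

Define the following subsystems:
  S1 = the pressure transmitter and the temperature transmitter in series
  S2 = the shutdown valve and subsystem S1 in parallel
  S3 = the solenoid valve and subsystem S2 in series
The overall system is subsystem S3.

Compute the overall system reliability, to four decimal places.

Series (pressure transmitter and temperature transmitter): 0.808000 × 0.840000 = 0.678720
Parallel (shutdown valve and [0.678720]): 1 − (1 − 0.757000)(1 − 0.678720) = 0.921929
Series (solenoid valve and [0.921929]): 0.890000 × 0.921929 = 0.8205

0.8205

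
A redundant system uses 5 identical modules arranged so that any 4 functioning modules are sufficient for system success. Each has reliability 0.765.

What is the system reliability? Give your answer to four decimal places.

R = Σ_{i=4}^{5} C(5,i) p^i (1−p)^{5−i} with p = 0.765
C(5,4)·0.765^4·0.235^1 = 0.402424
C(5,5)·0.765^5·0.235^0 = 0.262004
Sum = 0.6644

0.6644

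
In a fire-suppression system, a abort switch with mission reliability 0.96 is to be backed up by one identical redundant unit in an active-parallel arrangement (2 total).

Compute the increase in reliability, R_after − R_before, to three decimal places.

R_before = 0.96
R_after = 1 − (1 − 0.96)^2 = 0.998
ΔR = 0.998 − 0.96 = 0.038

0.038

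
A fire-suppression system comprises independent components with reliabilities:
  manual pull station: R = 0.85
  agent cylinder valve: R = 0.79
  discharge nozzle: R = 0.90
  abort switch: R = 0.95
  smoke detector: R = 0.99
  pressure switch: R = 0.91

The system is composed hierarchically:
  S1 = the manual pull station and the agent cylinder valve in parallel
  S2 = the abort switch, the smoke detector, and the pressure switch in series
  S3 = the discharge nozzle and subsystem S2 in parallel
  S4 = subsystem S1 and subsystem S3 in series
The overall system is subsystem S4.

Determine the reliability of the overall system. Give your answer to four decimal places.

Parallel (manual pull station and agent cylinder valve): 1 − (1 − 0.850000)(1 − 0.790000) = 0.968500
Series (abort switch, smoke detector, and pressure switch): 0.950000 × 0.990000 × 0.910000 = 0.855855
Parallel (discharge nozzle and [0.855855]): 1 − (1 − 0.900000)(1 − 0.855855) = 0.985586
Series ([0.968500] and [0.985586]): 0.968500 × 0.985586 = 0.9545

0.9545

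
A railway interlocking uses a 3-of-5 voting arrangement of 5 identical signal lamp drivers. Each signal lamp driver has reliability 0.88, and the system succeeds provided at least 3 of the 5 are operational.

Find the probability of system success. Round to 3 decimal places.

R = Σ_{i=3}^{5} C(5,i) p^i (1−p)^{5−i} with p = 0.88
C(5,3)·0.88^3·0.12^2 = 0.09813
C(5,4)·0.88^4·0.12^1 = 0.35982
C(5,5)·0.88^5·0.12^0 = 0.52773
Sum = 0.986

0.986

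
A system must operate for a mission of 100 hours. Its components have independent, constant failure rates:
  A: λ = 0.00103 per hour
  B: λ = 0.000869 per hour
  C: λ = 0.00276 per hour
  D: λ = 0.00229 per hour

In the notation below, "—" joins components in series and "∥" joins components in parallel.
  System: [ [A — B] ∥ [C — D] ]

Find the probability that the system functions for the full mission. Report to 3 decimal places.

0.931

R(A) = exp(−0.00103 × 100) = 0.90213
R(B) = exp(−0.000869 × 100) = 0.91677
R(C) = exp(−0.00276 × 100) = 0.75881
R(D) = exp(−0.00229 × 100) = 0.79533
Series (A and B): 0.90213 × 0.91677 = 0.82705
Series (C and D): 0.75881 × 0.79533 = 0.60350
Parallel ([0.82705] and [0.60350]): 1 − (1 − 0.82705)(1 − 0.60350) = 0.931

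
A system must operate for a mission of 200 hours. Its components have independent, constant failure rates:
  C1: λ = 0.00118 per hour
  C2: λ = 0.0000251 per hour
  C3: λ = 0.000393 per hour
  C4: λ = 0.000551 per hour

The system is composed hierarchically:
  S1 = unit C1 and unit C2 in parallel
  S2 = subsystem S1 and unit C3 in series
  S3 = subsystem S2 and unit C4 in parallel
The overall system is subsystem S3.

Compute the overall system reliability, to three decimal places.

0.992

R(C1) = exp(−0.00118 × 200) = 0.78978
R(C2) = exp(−0.0000251 × 200) = 0.99499
R(C3) = exp(−0.000393 × 200) = 0.92441
R(C4) = exp(−0.000551 × 200) = 0.89565
Parallel (C1 and C2): 1 − (1 − 0.78978)(1 − 0.99499) = 0.99895
Series ([0.99895] and C3): 0.99895 × 0.92441 = 0.92344
Parallel ([0.92344] and C4): 1 − (1 − 0.92344)(1 − 0.89565) = 0.992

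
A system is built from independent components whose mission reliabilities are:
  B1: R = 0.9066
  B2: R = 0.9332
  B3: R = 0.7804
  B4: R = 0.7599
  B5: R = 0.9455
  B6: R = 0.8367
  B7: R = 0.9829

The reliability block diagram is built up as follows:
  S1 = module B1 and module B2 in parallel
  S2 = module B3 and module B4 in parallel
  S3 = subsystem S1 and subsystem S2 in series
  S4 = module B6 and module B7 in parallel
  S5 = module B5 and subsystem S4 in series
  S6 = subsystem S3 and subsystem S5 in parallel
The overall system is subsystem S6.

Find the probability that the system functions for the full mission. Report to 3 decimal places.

Parallel (B1 and B2): 1 − (1 − 0.90660)(1 − 0.93320) = 0.99376
Parallel (B3 and B4): 1 − (1 − 0.78040)(1 − 0.75990) = 0.94727
Series ([0.99376] and [0.94727]): 0.99376 × 0.94727 = 0.94136
Parallel (B6 and B7): 1 − (1 − 0.83670)(1 − 0.98290) = 0.99721
Series (B5 and [0.99721]): 0.94550 × 0.99721 = 0.94286
Parallel ([0.94136] and [0.94286]): 1 − (1 − 0.94136)(1 − 0.94286) = 0.997

0.997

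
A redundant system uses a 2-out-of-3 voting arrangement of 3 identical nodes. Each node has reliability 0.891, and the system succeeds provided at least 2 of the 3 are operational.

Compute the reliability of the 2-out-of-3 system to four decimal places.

0.9669

R = Σ_{i=2}^{3} C(3,i) p^i (1−p)^{3−i} with p = 0.891
C(3,2)·0.891^2·0.109^1 = 0.259599
C(3,3)·0.891^3·0.109^0 = 0.707348
Sum = 0.9669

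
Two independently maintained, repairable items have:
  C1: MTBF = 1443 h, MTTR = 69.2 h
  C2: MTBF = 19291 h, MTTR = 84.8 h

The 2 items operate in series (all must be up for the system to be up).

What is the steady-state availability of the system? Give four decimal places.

A(C1) = MTBF/(MTBF+MTTR) = 1443/(1443+69.2) = 0.954239
A(C2) = MTBF/(MTBF+MTTR) = 19291/(19291+84.8) = 0.995623
Series availability: 0.954239 × 0.995623 = 0.9501

0.9501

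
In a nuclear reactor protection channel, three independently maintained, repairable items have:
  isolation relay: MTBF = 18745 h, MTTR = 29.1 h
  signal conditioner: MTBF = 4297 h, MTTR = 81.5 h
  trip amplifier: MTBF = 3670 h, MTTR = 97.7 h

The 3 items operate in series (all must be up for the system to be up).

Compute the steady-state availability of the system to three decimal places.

0.954

A(isolation relay) = MTBF/(MTBF+MTTR) = 18745/(18745+29.1) = 0.998450
A(signal conditioner) = MTBF/(MTBF+MTTR) = 4297/(4297+81.5) = 0.981386
A(trip amplifier) = MTBF/(MTBF+MTTR) = 3670/(3670+97.7) = 0.974069
Series availability: 0.998450 × 0.981386 × 0.974069 = 0.954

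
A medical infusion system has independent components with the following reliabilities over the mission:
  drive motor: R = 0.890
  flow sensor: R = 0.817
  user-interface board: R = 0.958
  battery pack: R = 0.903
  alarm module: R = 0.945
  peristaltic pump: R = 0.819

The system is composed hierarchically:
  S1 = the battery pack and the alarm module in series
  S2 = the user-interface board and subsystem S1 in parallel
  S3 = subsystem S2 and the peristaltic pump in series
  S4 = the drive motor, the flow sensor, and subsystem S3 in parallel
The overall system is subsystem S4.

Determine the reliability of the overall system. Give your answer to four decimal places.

0.9963

Series (battery pack and alarm module): 0.903000 × 0.945000 = 0.853335
Parallel (user-interface board and [0.853335]): 1 − (1 − 0.958000)(1 − 0.853335) = 0.993840
Series ([0.993840] and peristaltic pump): 0.993840 × 0.819000 = 0.813955
Parallel (drive motor, flow sensor, and [0.813955]): 1 − (1 − 0.890000)(1 − 0.817000)(1 − 0.813955) = 0.9963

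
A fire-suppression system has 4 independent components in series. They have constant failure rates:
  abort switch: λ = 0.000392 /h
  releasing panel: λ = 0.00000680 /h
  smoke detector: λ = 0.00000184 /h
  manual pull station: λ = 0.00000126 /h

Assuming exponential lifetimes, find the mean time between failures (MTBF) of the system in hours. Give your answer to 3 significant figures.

Series of exponential components: λ_sys = Σ λ_i
λ_sys = 0.000392 + 0.00000680 + 0.00000184 + 0.00000126 = 4.0190e-04 /h
MTBF = 1 / λ_sys = 2490 h

2490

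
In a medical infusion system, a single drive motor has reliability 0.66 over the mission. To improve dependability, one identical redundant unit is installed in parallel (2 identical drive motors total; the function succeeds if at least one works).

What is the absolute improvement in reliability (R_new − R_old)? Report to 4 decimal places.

0.2244

R_before = 0.66
R_after = 1 − (1 − 0.66)^2 = 0.8844
ΔR = 0.8844 − 0.66 = 0.2244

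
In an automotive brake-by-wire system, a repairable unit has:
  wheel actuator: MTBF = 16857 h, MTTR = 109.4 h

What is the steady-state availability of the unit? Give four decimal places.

0.9936

A(wheel actuator) = MTBF/(MTBF+MTTR) = 16857/(16857+109.4) = 0.9936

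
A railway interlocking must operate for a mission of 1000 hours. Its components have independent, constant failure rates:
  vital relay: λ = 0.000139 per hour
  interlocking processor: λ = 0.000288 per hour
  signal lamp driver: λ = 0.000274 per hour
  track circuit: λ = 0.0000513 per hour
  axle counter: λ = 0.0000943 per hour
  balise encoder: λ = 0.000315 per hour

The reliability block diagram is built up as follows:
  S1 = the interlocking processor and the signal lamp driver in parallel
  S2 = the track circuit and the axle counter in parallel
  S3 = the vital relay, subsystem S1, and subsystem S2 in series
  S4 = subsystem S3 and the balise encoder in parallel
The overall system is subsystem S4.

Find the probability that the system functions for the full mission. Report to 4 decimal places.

0.9498

R(vital relay) = exp(−0.000139 × 1000) = 0.870228
R(interlocking processor) = exp(−0.000288 × 1000) = 0.749762
R(signal lamp driver) = exp(−0.000274 × 1000) = 0.760332
R(track circuit) = exp(−0.0000513 × 1000) = 0.949994
R(axle counter) = exp(−0.0000943 × 1000) = 0.910010
R(balise encoder) = exp(−0.000315 × 1000) = 0.729789
Parallel (interlocking processor and signal lamp driver): 1 − (1 − 0.749762)(1 − 0.760332) = 0.940026
Parallel (track circuit and axle counter): 1 − (1 − 0.949994)(1 − 0.910010) = 0.995500
Series (vital relay, [0.940026], and [0.995500]): 0.870228 × 0.940026 × 0.995500 = 0.814356
Parallel ([0.814356] and balise encoder): 1 − (1 − 0.814356)(1 − 0.729789) = 0.9498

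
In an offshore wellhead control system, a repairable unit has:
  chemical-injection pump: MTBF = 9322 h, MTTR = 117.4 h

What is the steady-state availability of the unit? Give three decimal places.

A(chemical-injection pump) = MTBF/(MTBF+MTTR) = 9322/(9322+117.4) = 0.988

0.988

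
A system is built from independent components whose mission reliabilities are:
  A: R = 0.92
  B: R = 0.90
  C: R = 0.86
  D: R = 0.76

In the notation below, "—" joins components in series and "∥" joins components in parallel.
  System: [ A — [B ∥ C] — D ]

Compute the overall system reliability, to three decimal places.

0.689

Parallel (B and C): 1 − (1 − 0.90000)(1 − 0.86000) = 0.98600
Series (A, [0.98600], and D): 0.92000 × 0.98600 × 0.76000 = 0.689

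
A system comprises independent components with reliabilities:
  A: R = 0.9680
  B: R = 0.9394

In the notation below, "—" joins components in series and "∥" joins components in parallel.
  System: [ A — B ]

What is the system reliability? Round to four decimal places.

Series (A and B): 0.968000 × 0.939400 = 0.9093

0.9093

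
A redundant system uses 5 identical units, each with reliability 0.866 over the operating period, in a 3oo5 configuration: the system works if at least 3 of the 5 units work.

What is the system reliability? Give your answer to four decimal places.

R = Σ_{i=3}^{5} C(5,i) p^i (1−p)^{5−i} with p = 0.866
C(5,3)·0.866^3·0.134^2 = 0.116617
C(5,4)·0.866^4·0.134^1 = 0.376831
C(5,5)·0.866^5·0.134^0 = 0.487068
Sum = 0.9805

0.9805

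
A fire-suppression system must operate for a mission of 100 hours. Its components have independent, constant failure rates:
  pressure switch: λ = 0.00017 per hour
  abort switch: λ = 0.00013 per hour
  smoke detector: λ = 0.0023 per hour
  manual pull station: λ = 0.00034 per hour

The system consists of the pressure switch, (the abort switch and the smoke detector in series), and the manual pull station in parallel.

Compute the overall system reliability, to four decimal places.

R(pressure switch) = exp(−0.00017 × 100) = 0.983144
R(abort switch) = exp(−0.00013 × 100) = 0.987084
R(smoke detector) = exp(−0.0023 × 100) = 0.794534
R(manual pull station) = exp(−0.00034 × 100) = 0.966572
Series (abort switch and smoke detector): 0.987084 × 0.794534 = 0.784272
Parallel (pressure switch, [0.784272], and manual pull station): 1 − (1 − 0.983144)(1 − 0.784272)(1 − 0.966572) = 0.9999

0.9999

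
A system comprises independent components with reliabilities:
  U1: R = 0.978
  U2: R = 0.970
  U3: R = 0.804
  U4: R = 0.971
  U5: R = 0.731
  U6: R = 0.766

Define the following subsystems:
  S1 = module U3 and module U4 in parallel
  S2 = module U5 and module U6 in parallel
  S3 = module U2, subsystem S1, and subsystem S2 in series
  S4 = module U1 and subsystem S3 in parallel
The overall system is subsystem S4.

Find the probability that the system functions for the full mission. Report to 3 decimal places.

0.998

Parallel (U3 and U4): 1 − (1 − 0.80400)(1 − 0.97100) = 0.99432
Parallel (U5 and U6): 1 − (1 − 0.73100)(1 − 0.76600) = 0.93705
Series (U2, [0.99432], and [0.93705]): 0.97000 × 0.99432 × 0.93705 = 0.90378
Parallel (U1 and [0.90378]): 1 − (1 − 0.97800)(1 − 0.90378) = 0.998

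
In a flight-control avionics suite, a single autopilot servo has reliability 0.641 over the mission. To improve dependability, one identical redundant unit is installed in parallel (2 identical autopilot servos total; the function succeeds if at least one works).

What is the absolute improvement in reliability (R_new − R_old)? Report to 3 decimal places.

R_before = 0.641
R_after = 1 − (1 − 0.641)^2 = 0.871
ΔR = 0.871 − 0.641 = 0.230

0.230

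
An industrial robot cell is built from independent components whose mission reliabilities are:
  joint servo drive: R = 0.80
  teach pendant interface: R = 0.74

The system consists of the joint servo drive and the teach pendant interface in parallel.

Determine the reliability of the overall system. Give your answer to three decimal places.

0.948

Parallel (joint servo drive and teach pendant interface): 1 − (1 − 0.80000)(1 − 0.74000) = 0.948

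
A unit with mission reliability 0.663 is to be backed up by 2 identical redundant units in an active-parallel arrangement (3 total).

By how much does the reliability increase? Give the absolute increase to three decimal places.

0.299

R_before = 0.663
R_after = 1 − (1 − 0.663)^3 = 0.962
ΔR = 0.962 − 0.663 = 0.299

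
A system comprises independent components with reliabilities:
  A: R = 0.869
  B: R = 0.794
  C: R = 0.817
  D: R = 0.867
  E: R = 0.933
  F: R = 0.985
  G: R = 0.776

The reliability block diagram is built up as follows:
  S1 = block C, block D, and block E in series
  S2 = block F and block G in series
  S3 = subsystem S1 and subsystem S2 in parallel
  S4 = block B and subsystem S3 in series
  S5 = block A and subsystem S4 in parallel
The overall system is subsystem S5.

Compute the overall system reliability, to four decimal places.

Series (C, D, and E): 0.817000 × 0.867000 × 0.933000 = 0.660880
Series (F and G): 0.985000 × 0.776000 = 0.764360
Parallel ([0.660880] and [0.764360]): 1 − (1 − 0.660880)(1 − 0.764360) = 0.920090
Series (B and [0.920090]): 0.794000 × 0.920090 = 0.730551
Parallel (A and [0.730551]): 1 − (1 − 0.869000)(1 − 0.730551) = 0.9647

0.9647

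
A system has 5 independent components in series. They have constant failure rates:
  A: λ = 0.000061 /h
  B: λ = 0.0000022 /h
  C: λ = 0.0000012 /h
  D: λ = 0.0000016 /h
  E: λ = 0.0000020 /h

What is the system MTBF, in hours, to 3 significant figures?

14700

Series of exponential components: λ_sys = Σ λ_i
λ_sys = 0.000061 + 0.0000022 + 0.0000012 + 0.0000016 + 0.0000020 = 6.8000e-05 /h
MTBF = 1 / λ_sys = 14700 h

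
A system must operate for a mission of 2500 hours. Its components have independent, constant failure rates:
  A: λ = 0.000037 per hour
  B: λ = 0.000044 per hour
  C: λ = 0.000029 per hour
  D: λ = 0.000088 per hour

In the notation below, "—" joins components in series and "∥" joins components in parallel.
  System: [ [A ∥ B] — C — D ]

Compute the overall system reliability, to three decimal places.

R(A) = exp(−0.000037 × 2500) = 0.91165
R(B) = exp(−0.000044 × 2500) = 0.89583
R(C) = exp(−0.000029 × 2500) = 0.93007
R(D) = exp(−0.000088 × 2500) = 0.80252
Parallel (A and B): 1 − (1 − 0.91165)(1 − 0.89583) = 0.99080
Series ([0.99080], C, and D): 0.99080 × 0.93007 × 0.80252 = 0.740

0.740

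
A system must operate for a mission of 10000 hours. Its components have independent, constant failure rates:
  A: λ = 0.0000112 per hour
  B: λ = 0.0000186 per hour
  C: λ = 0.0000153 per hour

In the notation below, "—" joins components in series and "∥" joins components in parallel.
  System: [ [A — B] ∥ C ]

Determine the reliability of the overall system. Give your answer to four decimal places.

R(A) = exp(−0.0000112 × 10000) = 0.894044
R(B) = exp(−0.0000186 × 10000) = 0.830274
R(C) = exp(−0.0000153 × 10000) = 0.858130
Series (A and B): 0.894044 × 0.830274 = 0.742301
Parallel ([0.742301] and C): 1 − (1 − 0.742301)(1 − 0.858130) = 0.9634

0.9634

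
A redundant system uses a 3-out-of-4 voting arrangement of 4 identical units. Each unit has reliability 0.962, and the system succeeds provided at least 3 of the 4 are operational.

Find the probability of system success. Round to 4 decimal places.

R = Σ_{i=3}^{4} C(4,i) p^i (1−p)^{4−i} with p = 0.962
C(4,3)·0.962^3·0.038^1 = 0.135322
C(4,4)·0.962^4·0.038^0 = 0.856447
Sum = 0.9918

0.9918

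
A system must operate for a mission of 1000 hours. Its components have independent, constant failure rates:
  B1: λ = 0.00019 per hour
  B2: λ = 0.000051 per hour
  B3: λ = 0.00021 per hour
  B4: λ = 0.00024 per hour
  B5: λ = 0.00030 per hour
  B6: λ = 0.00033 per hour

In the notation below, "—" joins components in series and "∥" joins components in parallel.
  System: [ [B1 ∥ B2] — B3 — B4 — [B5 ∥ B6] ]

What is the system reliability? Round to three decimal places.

R(B1) = exp(−0.00019 × 1000) = 0.82696
R(B2) = exp(−0.000051 × 1000) = 0.95028
R(B3) = exp(−0.00021 × 1000) = 0.81058
R(B4) = exp(−0.00024 × 1000) = 0.78663
R(B5) = exp(−0.00030 × 1000) = 0.74082
R(B6) = exp(−0.00033 × 1000) = 0.71892
Parallel (B1 and B2): 1 − (1 − 0.82696)(1 − 0.95028) = 0.99140
Parallel (B5 and B6): 1 − (1 − 0.74082)(1 − 0.71892) = 0.92715
Series ([0.99140], B3, B4, and [0.92715]): 0.99140 × 0.81058 × 0.78663 × 0.92715 = 0.586

0.586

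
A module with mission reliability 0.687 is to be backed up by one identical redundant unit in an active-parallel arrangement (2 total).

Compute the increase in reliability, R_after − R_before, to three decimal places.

0.215

R_before = 0.687
R_after = 1 − (1 − 0.687)^2 = 0.902
ΔR = 0.902 − 0.687 = 0.215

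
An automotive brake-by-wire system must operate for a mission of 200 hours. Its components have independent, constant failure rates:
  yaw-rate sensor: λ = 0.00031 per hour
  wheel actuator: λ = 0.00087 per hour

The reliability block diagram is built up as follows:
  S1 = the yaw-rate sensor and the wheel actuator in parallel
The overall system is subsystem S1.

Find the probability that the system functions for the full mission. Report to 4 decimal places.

R(yaw-rate sensor) = exp(−0.00031 × 200) = 0.939883
R(wheel actuator) = exp(−0.00087 × 200) = 0.840297
Parallel (yaw-rate sensor and wheel actuator): 1 − (1 − 0.939883)(1 − 0.840297) = 0.9904

0.9904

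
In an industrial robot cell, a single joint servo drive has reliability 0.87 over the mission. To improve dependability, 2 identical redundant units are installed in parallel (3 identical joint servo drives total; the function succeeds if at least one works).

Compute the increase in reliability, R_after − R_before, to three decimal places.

0.128

R_before = 0.87
R_after = 1 − (1 − 0.87)^3 = 0.998
ΔR = 0.998 − 0.87 = 0.128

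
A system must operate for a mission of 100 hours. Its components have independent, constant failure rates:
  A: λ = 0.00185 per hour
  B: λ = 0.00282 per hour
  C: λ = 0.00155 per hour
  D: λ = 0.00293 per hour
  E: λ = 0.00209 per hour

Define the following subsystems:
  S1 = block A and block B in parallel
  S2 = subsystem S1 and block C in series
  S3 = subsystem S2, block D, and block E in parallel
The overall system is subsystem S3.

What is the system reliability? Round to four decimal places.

0.9914

R(A) = exp(−0.00185 × 100) = 0.831104
R(B) = exp(−0.00282 × 100) = 0.754274
R(C) = exp(−0.00155 × 100) = 0.856415
R(D) = exp(−0.00293 × 100) = 0.746022
R(E) = exp(−0.00209 × 100) = 0.811395
Parallel (A and B): 1 − (1 − 0.831104)(1 − 0.754274) = 0.958498
Series ([0.958498] and C): 0.958498 × 0.856415 = 0.820872
Parallel ([0.820872], D, and E): 1 − (1 − 0.820872)(1 − 0.746022)(1 − 0.811395) = 0.9914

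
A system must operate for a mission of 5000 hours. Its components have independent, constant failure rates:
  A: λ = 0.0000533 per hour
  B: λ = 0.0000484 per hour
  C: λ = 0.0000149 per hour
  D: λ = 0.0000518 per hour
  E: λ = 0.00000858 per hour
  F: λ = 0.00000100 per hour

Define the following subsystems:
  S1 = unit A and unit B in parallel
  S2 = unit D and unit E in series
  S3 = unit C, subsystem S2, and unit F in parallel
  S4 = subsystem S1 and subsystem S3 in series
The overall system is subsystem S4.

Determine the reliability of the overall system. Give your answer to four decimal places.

R(A) = exp(−0.0000533 × 5000) = 0.766056
R(B) = exp(−0.0000484 × 5000) = 0.785056
R(C) = exp(−0.0000149 × 5000) = 0.928207
R(D) = exp(−0.0000518 × 5000) = 0.771823
R(E) = exp(−0.00000858 × 5000) = 0.958007
R(F) = exp(−0.00000100 × 5000) = 0.995012
Parallel (A and B): 1 − (1 − 0.766056)(1 − 0.785056) = 0.949715
Series (D and E): 0.771823 × 0.958007 = 0.739412
Parallel (C, [0.739412], and F): 1 − (1 − 0.928207)(1 − 0.739412)(1 − 0.995012) = 0.999907
Series ([0.949715] and [0.999907]): 0.949715 × 0.999907 = 0.9496

0.9496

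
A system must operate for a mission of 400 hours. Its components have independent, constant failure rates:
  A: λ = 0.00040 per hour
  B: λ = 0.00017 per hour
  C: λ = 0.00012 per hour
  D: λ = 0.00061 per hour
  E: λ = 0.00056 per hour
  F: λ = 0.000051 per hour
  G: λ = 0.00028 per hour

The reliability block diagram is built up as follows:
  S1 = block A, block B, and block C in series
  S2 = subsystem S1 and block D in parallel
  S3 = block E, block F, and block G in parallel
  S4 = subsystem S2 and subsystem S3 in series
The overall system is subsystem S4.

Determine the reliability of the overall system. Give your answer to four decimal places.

0.9474

R(A) = exp(−0.00040 × 400) = 0.852144
R(B) = exp(−0.00017 × 400) = 0.934260
R(C) = exp(−0.00012 × 400) = 0.953134
R(D) = exp(−0.00061 × 400) = 0.783488
R(E) = exp(−0.00056 × 400) = 0.799315
R(F) = exp(−0.000051 × 400) = 0.979807
R(G) = exp(−0.00028 × 400) = 0.894044
Series (A, B, and C): 0.852144 × 0.934260 × 0.953134 = 0.758813
Parallel ([0.758813] and D): 1 − (1 − 0.758813)(1 − 0.783488) = 0.947780
Parallel (E, F, and G): 1 − (1 − 0.799315)(1 − 0.979807)(1 − 0.894044) = 0.999571
Series ([0.947780] and [0.999571]): 0.947780 × 0.999571 = 0.9474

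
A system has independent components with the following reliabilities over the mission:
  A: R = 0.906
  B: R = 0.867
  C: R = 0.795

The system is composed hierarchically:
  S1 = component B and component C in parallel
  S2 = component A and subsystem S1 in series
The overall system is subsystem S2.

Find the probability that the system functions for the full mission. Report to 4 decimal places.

Parallel (B and C): 1 − (1 − 0.867000)(1 − 0.795000) = 0.972735
Series (A and [0.972735]): 0.906000 × 0.972735 = 0.8813

0.8813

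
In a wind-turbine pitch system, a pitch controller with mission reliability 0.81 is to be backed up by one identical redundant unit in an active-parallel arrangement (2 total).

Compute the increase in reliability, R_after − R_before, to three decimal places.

R_before = 0.81
R_after = 1 − (1 − 0.81)^2 = 0.964
ΔR = 0.964 − 0.81 = 0.154

0.154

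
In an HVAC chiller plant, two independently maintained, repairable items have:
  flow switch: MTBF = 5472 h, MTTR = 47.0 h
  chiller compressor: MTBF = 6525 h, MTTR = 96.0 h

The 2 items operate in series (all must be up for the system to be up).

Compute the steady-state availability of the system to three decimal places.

0.977

A(flow switch) = MTBF/(MTBF+MTTR) = 5472/(5472+47.0) = 0.991484
A(chiller compressor) = MTBF/(MTBF+MTTR) = 6525/(6525+96.0) = 0.985501
Series availability: 0.991484 × 0.985501 = 0.977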